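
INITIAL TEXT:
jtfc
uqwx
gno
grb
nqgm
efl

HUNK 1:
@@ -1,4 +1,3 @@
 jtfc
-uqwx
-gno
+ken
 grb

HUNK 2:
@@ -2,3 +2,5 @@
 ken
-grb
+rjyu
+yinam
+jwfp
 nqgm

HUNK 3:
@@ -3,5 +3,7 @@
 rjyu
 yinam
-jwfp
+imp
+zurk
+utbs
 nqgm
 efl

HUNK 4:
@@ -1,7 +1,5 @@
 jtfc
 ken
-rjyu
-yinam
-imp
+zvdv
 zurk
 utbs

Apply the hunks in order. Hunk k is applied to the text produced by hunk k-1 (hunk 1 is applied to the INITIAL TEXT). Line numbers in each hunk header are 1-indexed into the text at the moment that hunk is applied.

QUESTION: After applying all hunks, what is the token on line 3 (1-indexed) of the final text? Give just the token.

Answer: zvdv

Derivation:
Hunk 1: at line 1 remove [uqwx,gno] add [ken] -> 5 lines: jtfc ken grb nqgm efl
Hunk 2: at line 2 remove [grb] add [rjyu,yinam,jwfp] -> 7 lines: jtfc ken rjyu yinam jwfp nqgm efl
Hunk 3: at line 3 remove [jwfp] add [imp,zurk,utbs] -> 9 lines: jtfc ken rjyu yinam imp zurk utbs nqgm efl
Hunk 4: at line 1 remove [rjyu,yinam,imp] add [zvdv] -> 7 lines: jtfc ken zvdv zurk utbs nqgm efl
Final line 3: zvdv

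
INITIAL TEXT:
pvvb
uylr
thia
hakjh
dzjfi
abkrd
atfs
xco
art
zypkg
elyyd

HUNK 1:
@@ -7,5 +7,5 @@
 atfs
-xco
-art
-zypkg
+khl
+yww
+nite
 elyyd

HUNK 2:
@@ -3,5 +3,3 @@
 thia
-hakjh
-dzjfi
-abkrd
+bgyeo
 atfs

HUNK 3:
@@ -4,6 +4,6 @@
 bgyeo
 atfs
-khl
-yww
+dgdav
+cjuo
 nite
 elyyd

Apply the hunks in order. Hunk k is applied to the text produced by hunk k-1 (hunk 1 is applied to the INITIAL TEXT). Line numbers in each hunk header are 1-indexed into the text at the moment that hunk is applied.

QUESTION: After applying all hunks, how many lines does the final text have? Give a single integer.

Hunk 1: at line 7 remove [xco,art,zypkg] add [khl,yww,nite] -> 11 lines: pvvb uylr thia hakjh dzjfi abkrd atfs khl yww nite elyyd
Hunk 2: at line 3 remove [hakjh,dzjfi,abkrd] add [bgyeo] -> 9 lines: pvvb uylr thia bgyeo atfs khl yww nite elyyd
Hunk 3: at line 4 remove [khl,yww] add [dgdav,cjuo] -> 9 lines: pvvb uylr thia bgyeo atfs dgdav cjuo nite elyyd
Final line count: 9

Answer: 9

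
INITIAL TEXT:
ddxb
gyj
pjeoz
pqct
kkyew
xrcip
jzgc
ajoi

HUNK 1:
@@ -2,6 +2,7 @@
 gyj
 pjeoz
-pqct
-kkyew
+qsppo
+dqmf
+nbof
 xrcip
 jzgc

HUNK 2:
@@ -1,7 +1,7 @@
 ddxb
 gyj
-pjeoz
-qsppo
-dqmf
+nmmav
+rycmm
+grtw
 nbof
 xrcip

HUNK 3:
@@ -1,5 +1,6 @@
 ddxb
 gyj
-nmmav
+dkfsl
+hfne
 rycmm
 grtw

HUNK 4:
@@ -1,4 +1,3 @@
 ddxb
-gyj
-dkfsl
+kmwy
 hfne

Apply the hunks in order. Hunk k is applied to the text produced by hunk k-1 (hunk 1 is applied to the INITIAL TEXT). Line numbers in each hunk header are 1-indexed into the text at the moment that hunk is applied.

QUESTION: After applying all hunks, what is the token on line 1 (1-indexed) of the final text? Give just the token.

Answer: ddxb

Derivation:
Hunk 1: at line 2 remove [pqct,kkyew] add [qsppo,dqmf,nbof] -> 9 lines: ddxb gyj pjeoz qsppo dqmf nbof xrcip jzgc ajoi
Hunk 2: at line 1 remove [pjeoz,qsppo,dqmf] add [nmmav,rycmm,grtw] -> 9 lines: ddxb gyj nmmav rycmm grtw nbof xrcip jzgc ajoi
Hunk 3: at line 1 remove [nmmav] add [dkfsl,hfne] -> 10 lines: ddxb gyj dkfsl hfne rycmm grtw nbof xrcip jzgc ajoi
Hunk 4: at line 1 remove [gyj,dkfsl] add [kmwy] -> 9 lines: ddxb kmwy hfne rycmm grtw nbof xrcip jzgc ajoi
Final line 1: ddxb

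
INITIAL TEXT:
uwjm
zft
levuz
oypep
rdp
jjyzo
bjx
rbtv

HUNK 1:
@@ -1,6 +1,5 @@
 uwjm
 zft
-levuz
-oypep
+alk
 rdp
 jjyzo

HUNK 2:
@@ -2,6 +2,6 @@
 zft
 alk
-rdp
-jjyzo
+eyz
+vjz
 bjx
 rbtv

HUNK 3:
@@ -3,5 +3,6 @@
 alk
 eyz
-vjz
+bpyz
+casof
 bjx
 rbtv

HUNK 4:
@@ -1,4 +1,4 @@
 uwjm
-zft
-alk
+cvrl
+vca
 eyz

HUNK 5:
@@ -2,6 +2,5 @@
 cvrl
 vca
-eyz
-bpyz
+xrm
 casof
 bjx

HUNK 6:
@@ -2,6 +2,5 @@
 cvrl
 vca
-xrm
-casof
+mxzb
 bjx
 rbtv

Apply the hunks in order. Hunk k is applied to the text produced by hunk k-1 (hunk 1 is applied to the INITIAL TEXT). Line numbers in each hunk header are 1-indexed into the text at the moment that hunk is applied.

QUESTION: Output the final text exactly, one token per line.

Hunk 1: at line 1 remove [levuz,oypep] add [alk] -> 7 lines: uwjm zft alk rdp jjyzo bjx rbtv
Hunk 2: at line 2 remove [rdp,jjyzo] add [eyz,vjz] -> 7 lines: uwjm zft alk eyz vjz bjx rbtv
Hunk 3: at line 3 remove [vjz] add [bpyz,casof] -> 8 lines: uwjm zft alk eyz bpyz casof bjx rbtv
Hunk 4: at line 1 remove [zft,alk] add [cvrl,vca] -> 8 lines: uwjm cvrl vca eyz bpyz casof bjx rbtv
Hunk 5: at line 2 remove [eyz,bpyz] add [xrm] -> 7 lines: uwjm cvrl vca xrm casof bjx rbtv
Hunk 6: at line 2 remove [xrm,casof] add [mxzb] -> 6 lines: uwjm cvrl vca mxzb bjx rbtv

Answer: uwjm
cvrl
vca
mxzb
bjx
rbtv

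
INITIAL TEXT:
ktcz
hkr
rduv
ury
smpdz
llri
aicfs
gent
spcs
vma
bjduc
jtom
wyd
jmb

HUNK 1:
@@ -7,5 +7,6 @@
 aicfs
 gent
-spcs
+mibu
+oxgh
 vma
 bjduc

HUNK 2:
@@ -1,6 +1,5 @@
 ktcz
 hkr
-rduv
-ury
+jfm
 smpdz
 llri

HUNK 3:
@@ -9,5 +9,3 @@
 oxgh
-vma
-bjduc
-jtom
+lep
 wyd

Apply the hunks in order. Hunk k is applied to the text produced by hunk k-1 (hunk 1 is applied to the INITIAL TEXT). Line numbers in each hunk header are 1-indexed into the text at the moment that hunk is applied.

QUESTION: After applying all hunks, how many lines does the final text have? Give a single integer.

Hunk 1: at line 7 remove [spcs] add [mibu,oxgh] -> 15 lines: ktcz hkr rduv ury smpdz llri aicfs gent mibu oxgh vma bjduc jtom wyd jmb
Hunk 2: at line 1 remove [rduv,ury] add [jfm] -> 14 lines: ktcz hkr jfm smpdz llri aicfs gent mibu oxgh vma bjduc jtom wyd jmb
Hunk 3: at line 9 remove [vma,bjduc,jtom] add [lep] -> 12 lines: ktcz hkr jfm smpdz llri aicfs gent mibu oxgh lep wyd jmb
Final line count: 12

Answer: 12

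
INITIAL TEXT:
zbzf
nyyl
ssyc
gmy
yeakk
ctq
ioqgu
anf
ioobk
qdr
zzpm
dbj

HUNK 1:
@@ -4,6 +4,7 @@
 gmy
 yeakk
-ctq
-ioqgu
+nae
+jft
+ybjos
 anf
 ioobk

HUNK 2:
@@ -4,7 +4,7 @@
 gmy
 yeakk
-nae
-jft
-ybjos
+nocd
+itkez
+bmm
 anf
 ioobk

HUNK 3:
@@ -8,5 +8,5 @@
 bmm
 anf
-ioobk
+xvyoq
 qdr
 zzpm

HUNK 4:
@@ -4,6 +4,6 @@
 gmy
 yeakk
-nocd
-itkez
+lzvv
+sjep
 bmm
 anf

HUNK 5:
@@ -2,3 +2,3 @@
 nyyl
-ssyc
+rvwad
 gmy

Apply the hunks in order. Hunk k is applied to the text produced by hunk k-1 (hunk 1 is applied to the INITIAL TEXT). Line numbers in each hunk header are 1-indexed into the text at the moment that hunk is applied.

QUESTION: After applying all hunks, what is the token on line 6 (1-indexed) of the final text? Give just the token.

Hunk 1: at line 4 remove [ctq,ioqgu] add [nae,jft,ybjos] -> 13 lines: zbzf nyyl ssyc gmy yeakk nae jft ybjos anf ioobk qdr zzpm dbj
Hunk 2: at line 4 remove [nae,jft,ybjos] add [nocd,itkez,bmm] -> 13 lines: zbzf nyyl ssyc gmy yeakk nocd itkez bmm anf ioobk qdr zzpm dbj
Hunk 3: at line 8 remove [ioobk] add [xvyoq] -> 13 lines: zbzf nyyl ssyc gmy yeakk nocd itkez bmm anf xvyoq qdr zzpm dbj
Hunk 4: at line 4 remove [nocd,itkez] add [lzvv,sjep] -> 13 lines: zbzf nyyl ssyc gmy yeakk lzvv sjep bmm anf xvyoq qdr zzpm dbj
Hunk 5: at line 2 remove [ssyc] add [rvwad] -> 13 lines: zbzf nyyl rvwad gmy yeakk lzvv sjep bmm anf xvyoq qdr zzpm dbj
Final line 6: lzvv

Answer: lzvv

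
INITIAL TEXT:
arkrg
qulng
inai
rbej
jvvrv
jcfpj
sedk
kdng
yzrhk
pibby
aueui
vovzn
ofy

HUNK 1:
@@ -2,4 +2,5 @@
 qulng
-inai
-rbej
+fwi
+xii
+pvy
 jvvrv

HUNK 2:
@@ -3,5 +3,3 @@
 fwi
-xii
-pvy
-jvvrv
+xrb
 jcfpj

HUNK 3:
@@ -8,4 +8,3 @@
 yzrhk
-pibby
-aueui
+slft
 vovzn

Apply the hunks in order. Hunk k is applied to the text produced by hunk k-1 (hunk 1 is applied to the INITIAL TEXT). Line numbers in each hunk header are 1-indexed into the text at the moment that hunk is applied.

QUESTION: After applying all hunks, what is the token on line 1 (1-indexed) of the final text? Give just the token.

Hunk 1: at line 2 remove [inai,rbej] add [fwi,xii,pvy] -> 14 lines: arkrg qulng fwi xii pvy jvvrv jcfpj sedk kdng yzrhk pibby aueui vovzn ofy
Hunk 2: at line 3 remove [xii,pvy,jvvrv] add [xrb] -> 12 lines: arkrg qulng fwi xrb jcfpj sedk kdng yzrhk pibby aueui vovzn ofy
Hunk 3: at line 8 remove [pibby,aueui] add [slft] -> 11 lines: arkrg qulng fwi xrb jcfpj sedk kdng yzrhk slft vovzn ofy
Final line 1: arkrg

Answer: arkrg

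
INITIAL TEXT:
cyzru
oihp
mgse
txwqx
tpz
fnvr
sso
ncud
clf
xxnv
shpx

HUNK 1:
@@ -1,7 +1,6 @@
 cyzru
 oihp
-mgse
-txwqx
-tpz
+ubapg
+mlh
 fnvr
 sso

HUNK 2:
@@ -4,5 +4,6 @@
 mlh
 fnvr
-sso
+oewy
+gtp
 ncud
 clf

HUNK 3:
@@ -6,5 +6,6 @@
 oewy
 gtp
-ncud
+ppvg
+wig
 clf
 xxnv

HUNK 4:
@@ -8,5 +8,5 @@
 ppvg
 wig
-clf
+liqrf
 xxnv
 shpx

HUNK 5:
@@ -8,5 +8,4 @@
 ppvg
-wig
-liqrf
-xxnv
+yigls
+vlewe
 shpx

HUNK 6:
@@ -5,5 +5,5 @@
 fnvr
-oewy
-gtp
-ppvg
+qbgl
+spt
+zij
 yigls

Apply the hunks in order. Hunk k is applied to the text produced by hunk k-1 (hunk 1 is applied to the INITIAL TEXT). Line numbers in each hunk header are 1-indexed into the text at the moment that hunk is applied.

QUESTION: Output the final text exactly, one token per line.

Answer: cyzru
oihp
ubapg
mlh
fnvr
qbgl
spt
zij
yigls
vlewe
shpx

Derivation:
Hunk 1: at line 1 remove [mgse,txwqx,tpz] add [ubapg,mlh] -> 10 lines: cyzru oihp ubapg mlh fnvr sso ncud clf xxnv shpx
Hunk 2: at line 4 remove [sso] add [oewy,gtp] -> 11 lines: cyzru oihp ubapg mlh fnvr oewy gtp ncud clf xxnv shpx
Hunk 3: at line 6 remove [ncud] add [ppvg,wig] -> 12 lines: cyzru oihp ubapg mlh fnvr oewy gtp ppvg wig clf xxnv shpx
Hunk 4: at line 8 remove [clf] add [liqrf] -> 12 lines: cyzru oihp ubapg mlh fnvr oewy gtp ppvg wig liqrf xxnv shpx
Hunk 5: at line 8 remove [wig,liqrf,xxnv] add [yigls,vlewe] -> 11 lines: cyzru oihp ubapg mlh fnvr oewy gtp ppvg yigls vlewe shpx
Hunk 6: at line 5 remove [oewy,gtp,ppvg] add [qbgl,spt,zij] -> 11 lines: cyzru oihp ubapg mlh fnvr qbgl spt zij yigls vlewe shpx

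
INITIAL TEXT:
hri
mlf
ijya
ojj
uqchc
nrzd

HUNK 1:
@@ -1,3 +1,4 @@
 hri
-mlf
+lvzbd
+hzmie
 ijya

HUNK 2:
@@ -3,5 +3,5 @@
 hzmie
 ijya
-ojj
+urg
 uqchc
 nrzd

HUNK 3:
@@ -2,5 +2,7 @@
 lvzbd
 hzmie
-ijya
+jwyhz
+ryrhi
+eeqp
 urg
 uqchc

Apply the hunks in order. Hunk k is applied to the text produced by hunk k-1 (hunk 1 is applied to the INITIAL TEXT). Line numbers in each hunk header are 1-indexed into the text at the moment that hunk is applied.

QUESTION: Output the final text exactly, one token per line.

Hunk 1: at line 1 remove [mlf] add [lvzbd,hzmie] -> 7 lines: hri lvzbd hzmie ijya ojj uqchc nrzd
Hunk 2: at line 3 remove [ojj] add [urg] -> 7 lines: hri lvzbd hzmie ijya urg uqchc nrzd
Hunk 3: at line 2 remove [ijya] add [jwyhz,ryrhi,eeqp] -> 9 lines: hri lvzbd hzmie jwyhz ryrhi eeqp urg uqchc nrzd

Answer: hri
lvzbd
hzmie
jwyhz
ryrhi
eeqp
urg
uqchc
nrzd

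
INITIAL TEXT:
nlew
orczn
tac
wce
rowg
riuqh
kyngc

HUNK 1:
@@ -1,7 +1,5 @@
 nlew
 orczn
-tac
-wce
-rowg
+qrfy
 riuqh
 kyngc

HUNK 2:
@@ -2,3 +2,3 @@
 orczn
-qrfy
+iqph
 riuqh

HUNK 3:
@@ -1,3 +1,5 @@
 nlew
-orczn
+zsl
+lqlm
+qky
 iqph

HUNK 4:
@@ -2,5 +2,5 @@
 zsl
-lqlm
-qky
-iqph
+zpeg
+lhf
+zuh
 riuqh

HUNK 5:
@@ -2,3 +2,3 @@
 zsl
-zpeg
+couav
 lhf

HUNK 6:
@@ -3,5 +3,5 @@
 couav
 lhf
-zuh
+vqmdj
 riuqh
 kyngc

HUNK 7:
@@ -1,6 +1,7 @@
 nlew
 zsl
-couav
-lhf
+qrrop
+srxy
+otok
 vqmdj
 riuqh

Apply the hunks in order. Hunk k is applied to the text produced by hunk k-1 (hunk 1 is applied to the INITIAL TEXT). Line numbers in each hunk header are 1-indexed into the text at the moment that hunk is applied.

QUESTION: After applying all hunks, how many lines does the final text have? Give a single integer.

Answer: 8

Derivation:
Hunk 1: at line 1 remove [tac,wce,rowg] add [qrfy] -> 5 lines: nlew orczn qrfy riuqh kyngc
Hunk 2: at line 2 remove [qrfy] add [iqph] -> 5 lines: nlew orczn iqph riuqh kyngc
Hunk 3: at line 1 remove [orczn] add [zsl,lqlm,qky] -> 7 lines: nlew zsl lqlm qky iqph riuqh kyngc
Hunk 4: at line 2 remove [lqlm,qky,iqph] add [zpeg,lhf,zuh] -> 7 lines: nlew zsl zpeg lhf zuh riuqh kyngc
Hunk 5: at line 2 remove [zpeg] add [couav] -> 7 lines: nlew zsl couav lhf zuh riuqh kyngc
Hunk 6: at line 3 remove [zuh] add [vqmdj] -> 7 lines: nlew zsl couav lhf vqmdj riuqh kyngc
Hunk 7: at line 1 remove [couav,lhf] add [qrrop,srxy,otok] -> 8 lines: nlew zsl qrrop srxy otok vqmdj riuqh kyngc
Final line count: 8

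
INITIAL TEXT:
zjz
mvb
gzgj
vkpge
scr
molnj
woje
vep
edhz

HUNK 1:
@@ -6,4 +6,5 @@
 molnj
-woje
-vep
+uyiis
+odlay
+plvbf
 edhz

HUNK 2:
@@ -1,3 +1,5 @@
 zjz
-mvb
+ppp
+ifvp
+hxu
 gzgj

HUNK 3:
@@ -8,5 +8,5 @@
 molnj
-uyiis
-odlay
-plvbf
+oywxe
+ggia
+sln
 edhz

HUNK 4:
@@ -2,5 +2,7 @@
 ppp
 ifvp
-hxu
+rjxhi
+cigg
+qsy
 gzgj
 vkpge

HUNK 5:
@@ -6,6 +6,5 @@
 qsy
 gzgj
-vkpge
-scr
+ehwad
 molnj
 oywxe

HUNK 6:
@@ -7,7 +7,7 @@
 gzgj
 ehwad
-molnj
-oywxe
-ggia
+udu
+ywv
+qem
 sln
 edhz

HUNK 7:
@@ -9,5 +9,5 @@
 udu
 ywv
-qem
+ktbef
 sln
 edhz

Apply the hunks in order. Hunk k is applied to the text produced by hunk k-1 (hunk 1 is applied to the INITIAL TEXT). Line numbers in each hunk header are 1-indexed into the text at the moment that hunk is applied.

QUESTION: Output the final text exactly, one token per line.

Hunk 1: at line 6 remove [woje,vep] add [uyiis,odlay,plvbf] -> 10 lines: zjz mvb gzgj vkpge scr molnj uyiis odlay plvbf edhz
Hunk 2: at line 1 remove [mvb] add [ppp,ifvp,hxu] -> 12 lines: zjz ppp ifvp hxu gzgj vkpge scr molnj uyiis odlay plvbf edhz
Hunk 3: at line 8 remove [uyiis,odlay,plvbf] add [oywxe,ggia,sln] -> 12 lines: zjz ppp ifvp hxu gzgj vkpge scr molnj oywxe ggia sln edhz
Hunk 4: at line 2 remove [hxu] add [rjxhi,cigg,qsy] -> 14 lines: zjz ppp ifvp rjxhi cigg qsy gzgj vkpge scr molnj oywxe ggia sln edhz
Hunk 5: at line 6 remove [vkpge,scr] add [ehwad] -> 13 lines: zjz ppp ifvp rjxhi cigg qsy gzgj ehwad molnj oywxe ggia sln edhz
Hunk 6: at line 7 remove [molnj,oywxe,ggia] add [udu,ywv,qem] -> 13 lines: zjz ppp ifvp rjxhi cigg qsy gzgj ehwad udu ywv qem sln edhz
Hunk 7: at line 9 remove [qem] add [ktbef] -> 13 lines: zjz ppp ifvp rjxhi cigg qsy gzgj ehwad udu ywv ktbef sln edhz

Answer: zjz
ppp
ifvp
rjxhi
cigg
qsy
gzgj
ehwad
udu
ywv
ktbef
sln
edhz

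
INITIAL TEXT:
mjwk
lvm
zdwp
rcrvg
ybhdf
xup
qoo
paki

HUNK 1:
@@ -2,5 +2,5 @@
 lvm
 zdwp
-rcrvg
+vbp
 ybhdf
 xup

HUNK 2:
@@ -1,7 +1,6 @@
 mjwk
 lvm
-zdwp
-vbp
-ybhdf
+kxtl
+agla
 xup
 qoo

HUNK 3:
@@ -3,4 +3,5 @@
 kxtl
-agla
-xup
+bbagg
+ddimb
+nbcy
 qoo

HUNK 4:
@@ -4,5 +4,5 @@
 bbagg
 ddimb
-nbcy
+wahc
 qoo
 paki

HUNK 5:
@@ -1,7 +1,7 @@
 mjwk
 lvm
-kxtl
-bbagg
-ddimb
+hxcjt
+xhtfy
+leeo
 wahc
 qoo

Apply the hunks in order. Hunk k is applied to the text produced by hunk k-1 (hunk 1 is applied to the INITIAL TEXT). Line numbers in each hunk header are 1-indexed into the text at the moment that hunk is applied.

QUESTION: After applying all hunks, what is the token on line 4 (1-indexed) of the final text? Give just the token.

Hunk 1: at line 2 remove [rcrvg] add [vbp] -> 8 lines: mjwk lvm zdwp vbp ybhdf xup qoo paki
Hunk 2: at line 1 remove [zdwp,vbp,ybhdf] add [kxtl,agla] -> 7 lines: mjwk lvm kxtl agla xup qoo paki
Hunk 3: at line 3 remove [agla,xup] add [bbagg,ddimb,nbcy] -> 8 lines: mjwk lvm kxtl bbagg ddimb nbcy qoo paki
Hunk 4: at line 4 remove [nbcy] add [wahc] -> 8 lines: mjwk lvm kxtl bbagg ddimb wahc qoo paki
Hunk 5: at line 1 remove [kxtl,bbagg,ddimb] add [hxcjt,xhtfy,leeo] -> 8 lines: mjwk lvm hxcjt xhtfy leeo wahc qoo paki
Final line 4: xhtfy

Answer: xhtfy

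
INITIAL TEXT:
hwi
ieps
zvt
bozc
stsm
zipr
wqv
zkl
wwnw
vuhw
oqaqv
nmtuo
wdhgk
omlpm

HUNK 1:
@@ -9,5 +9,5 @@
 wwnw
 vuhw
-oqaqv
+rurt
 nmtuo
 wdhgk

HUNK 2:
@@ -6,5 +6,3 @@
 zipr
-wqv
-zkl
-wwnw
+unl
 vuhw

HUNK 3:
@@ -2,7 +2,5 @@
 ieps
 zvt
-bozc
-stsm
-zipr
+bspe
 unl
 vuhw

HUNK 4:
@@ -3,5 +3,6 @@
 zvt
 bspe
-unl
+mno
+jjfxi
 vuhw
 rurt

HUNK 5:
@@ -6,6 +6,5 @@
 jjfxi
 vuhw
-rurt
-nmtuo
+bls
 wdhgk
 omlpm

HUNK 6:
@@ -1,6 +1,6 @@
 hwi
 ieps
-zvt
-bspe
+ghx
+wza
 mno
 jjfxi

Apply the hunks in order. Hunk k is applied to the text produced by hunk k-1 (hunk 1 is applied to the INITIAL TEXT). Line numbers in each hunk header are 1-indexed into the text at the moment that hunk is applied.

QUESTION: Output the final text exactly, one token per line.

Hunk 1: at line 9 remove [oqaqv] add [rurt] -> 14 lines: hwi ieps zvt bozc stsm zipr wqv zkl wwnw vuhw rurt nmtuo wdhgk omlpm
Hunk 2: at line 6 remove [wqv,zkl,wwnw] add [unl] -> 12 lines: hwi ieps zvt bozc stsm zipr unl vuhw rurt nmtuo wdhgk omlpm
Hunk 3: at line 2 remove [bozc,stsm,zipr] add [bspe] -> 10 lines: hwi ieps zvt bspe unl vuhw rurt nmtuo wdhgk omlpm
Hunk 4: at line 3 remove [unl] add [mno,jjfxi] -> 11 lines: hwi ieps zvt bspe mno jjfxi vuhw rurt nmtuo wdhgk omlpm
Hunk 5: at line 6 remove [rurt,nmtuo] add [bls] -> 10 lines: hwi ieps zvt bspe mno jjfxi vuhw bls wdhgk omlpm
Hunk 6: at line 1 remove [zvt,bspe] add [ghx,wza] -> 10 lines: hwi ieps ghx wza mno jjfxi vuhw bls wdhgk omlpm

Answer: hwi
ieps
ghx
wza
mno
jjfxi
vuhw
bls
wdhgk
omlpm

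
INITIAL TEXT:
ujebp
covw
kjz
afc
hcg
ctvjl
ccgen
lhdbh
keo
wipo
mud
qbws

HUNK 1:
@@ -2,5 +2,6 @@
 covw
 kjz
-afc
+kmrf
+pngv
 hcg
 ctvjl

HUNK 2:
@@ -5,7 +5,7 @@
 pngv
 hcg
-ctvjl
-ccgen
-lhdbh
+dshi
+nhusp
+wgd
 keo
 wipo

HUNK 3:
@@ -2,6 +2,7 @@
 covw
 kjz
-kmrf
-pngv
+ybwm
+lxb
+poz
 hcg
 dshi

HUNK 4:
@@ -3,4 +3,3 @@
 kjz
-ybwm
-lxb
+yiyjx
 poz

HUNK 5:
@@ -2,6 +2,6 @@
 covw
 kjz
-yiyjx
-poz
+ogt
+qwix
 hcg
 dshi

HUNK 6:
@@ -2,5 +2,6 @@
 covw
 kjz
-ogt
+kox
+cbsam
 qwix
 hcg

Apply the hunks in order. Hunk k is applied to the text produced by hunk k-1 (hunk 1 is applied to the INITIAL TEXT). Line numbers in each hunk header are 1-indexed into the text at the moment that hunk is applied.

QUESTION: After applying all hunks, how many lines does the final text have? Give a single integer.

Hunk 1: at line 2 remove [afc] add [kmrf,pngv] -> 13 lines: ujebp covw kjz kmrf pngv hcg ctvjl ccgen lhdbh keo wipo mud qbws
Hunk 2: at line 5 remove [ctvjl,ccgen,lhdbh] add [dshi,nhusp,wgd] -> 13 lines: ujebp covw kjz kmrf pngv hcg dshi nhusp wgd keo wipo mud qbws
Hunk 3: at line 2 remove [kmrf,pngv] add [ybwm,lxb,poz] -> 14 lines: ujebp covw kjz ybwm lxb poz hcg dshi nhusp wgd keo wipo mud qbws
Hunk 4: at line 3 remove [ybwm,lxb] add [yiyjx] -> 13 lines: ujebp covw kjz yiyjx poz hcg dshi nhusp wgd keo wipo mud qbws
Hunk 5: at line 2 remove [yiyjx,poz] add [ogt,qwix] -> 13 lines: ujebp covw kjz ogt qwix hcg dshi nhusp wgd keo wipo mud qbws
Hunk 6: at line 2 remove [ogt] add [kox,cbsam] -> 14 lines: ujebp covw kjz kox cbsam qwix hcg dshi nhusp wgd keo wipo mud qbws
Final line count: 14

Answer: 14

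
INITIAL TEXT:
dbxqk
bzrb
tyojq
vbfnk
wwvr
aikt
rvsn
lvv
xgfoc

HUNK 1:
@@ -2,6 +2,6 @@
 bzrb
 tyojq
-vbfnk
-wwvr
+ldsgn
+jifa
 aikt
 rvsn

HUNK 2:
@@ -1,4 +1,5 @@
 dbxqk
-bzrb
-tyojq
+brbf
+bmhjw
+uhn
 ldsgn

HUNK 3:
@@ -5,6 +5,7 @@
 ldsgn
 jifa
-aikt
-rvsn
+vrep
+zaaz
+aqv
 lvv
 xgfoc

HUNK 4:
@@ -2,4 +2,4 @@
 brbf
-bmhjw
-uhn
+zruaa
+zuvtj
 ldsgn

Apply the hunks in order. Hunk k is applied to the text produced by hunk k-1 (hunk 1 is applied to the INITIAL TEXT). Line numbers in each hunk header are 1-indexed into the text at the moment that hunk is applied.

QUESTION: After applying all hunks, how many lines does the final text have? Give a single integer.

Hunk 1: at line 2 remove [vbfnk,wwvr] add [ldsgn,jifa] -> 9 lines: dbxqk bzrb tyojq ldsgn jifa aikt rvsn lvv xgfoc
Hunk 2: at line 1 remove [bzrb,tyojq] add [brbf,bmhjw,uhn] -> 10 lines: dbxqk brbf bmhjw uhn ldsgn jifa aikt rvsn lvv xgfoc
Hunk 3: at line 5 remove [aikt,rvsn] add [vrep,zaaz,aqv] -> 11 lines: dbxqk brbf bmhjw uhn ldsgn jifa vrep zaaz aqv lvv xgfoc
Hunk 4: at line 2 remove [bmhjw,uhn] add [zruaa,zuvtj] -> 11 lines: dbxqk brbf zruaa zuvtj ldsgn jifa vrep zaaz aqv lvv xgfoc
Final line count: 11

Answer: 11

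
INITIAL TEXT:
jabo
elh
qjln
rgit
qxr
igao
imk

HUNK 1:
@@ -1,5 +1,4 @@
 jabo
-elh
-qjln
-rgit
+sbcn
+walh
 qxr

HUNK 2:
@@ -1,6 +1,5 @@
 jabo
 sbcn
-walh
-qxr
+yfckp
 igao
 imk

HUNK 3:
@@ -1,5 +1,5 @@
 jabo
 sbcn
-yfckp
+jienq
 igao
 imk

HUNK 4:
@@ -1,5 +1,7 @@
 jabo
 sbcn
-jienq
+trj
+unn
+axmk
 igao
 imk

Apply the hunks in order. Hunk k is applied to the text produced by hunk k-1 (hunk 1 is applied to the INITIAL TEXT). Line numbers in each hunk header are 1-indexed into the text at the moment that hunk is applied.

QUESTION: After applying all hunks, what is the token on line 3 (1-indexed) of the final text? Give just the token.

Answer: trj

Derivation:
Hunk 1: at line 1 remove [elh,qjln,rgit] add [sbcn,walh] -> 6 lines: jabo sbcn walh qxr igao imk
Hunk 2: at line 1 remove [walh,qxr] add [yfckp] -> 5 lines: jabo sbcn yfckp igao imk
Hunk 3: at line 1 remove [yfckp] add [jienq] -> 5 lines: jabo sbcn jienq igao imk
Hunk 4: at line 1 remove [jienq] add [trj,unn,axmk] -> 7 lines: jabo sbcn trj unn axmk igao imk
Final line 3: trj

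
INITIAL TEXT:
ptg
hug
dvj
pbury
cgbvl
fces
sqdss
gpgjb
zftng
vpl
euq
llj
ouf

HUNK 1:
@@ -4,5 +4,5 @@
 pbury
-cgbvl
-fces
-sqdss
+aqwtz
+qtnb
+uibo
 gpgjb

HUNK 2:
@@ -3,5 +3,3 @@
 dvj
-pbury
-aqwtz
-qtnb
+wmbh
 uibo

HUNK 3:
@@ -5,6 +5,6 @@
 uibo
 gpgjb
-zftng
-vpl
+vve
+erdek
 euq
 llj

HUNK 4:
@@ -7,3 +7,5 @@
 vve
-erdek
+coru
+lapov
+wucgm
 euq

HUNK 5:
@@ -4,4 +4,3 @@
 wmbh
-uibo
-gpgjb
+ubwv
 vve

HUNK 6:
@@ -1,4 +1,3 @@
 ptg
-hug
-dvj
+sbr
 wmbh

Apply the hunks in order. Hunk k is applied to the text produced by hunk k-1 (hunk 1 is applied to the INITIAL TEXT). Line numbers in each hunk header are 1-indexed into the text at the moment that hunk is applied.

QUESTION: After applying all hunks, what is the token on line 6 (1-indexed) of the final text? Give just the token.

Answer: coru

Derivation:
Hunk 1: at line 4 remove [cgbvl,fces,sqdss] add [aqwtz,qtnb,uibo] -> 13 lines: ptg hug dvj pbury aqwtz qtnb uibo gpgjb zftng vpl euq llj ouf
Hunk 2: at line 3 remove [pbury,aqwtz,qtnb] add [wmbh] -> 11 lines: ptg hug dvj wmbh uibo gpgjb zftng vpl euq llj ouf
Hunk 3: at line 5 remove [zftng,vpl] add [vve,erdek] -> 11 lines: ptg hug dvj wmbh uibo gpgjb vve erdek euq llj ouf
Hunk 4: at line 7 remove [erdek] add [coru,lapov,wucgm] -> 13 lines: ptg hug dvj wmbh uibo gpgjb vve coru lapov wucgm euq llj ouf
Hunk 5: at line 4 remove [uibo,gpgjb] add [ubwv] -> 12 lines: ptg hug dvj wmbh ubwv vve coru lapov wucgm euq llj ouf
Hunk 6: at line 1 remove [hug,dvj] add [sbr] -> 11 lines: ptg sbr wmbh ubwv vve coru lapov wucgm euq llj ouf
Final line 6: coru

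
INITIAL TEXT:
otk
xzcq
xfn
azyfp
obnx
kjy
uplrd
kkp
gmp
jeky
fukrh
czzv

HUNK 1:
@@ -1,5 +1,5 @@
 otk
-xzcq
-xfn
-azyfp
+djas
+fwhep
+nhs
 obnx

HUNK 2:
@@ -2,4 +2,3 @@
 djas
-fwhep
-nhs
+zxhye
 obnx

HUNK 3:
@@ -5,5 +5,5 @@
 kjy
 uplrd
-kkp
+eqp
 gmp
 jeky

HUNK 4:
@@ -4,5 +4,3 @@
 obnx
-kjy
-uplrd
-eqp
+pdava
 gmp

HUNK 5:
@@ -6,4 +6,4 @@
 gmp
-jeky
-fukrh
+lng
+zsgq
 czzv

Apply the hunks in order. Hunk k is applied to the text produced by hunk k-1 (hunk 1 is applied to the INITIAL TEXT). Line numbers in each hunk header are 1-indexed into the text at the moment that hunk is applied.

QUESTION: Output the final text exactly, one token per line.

Answer: otk
djas
zxhye
obnx
pdava
gmp
lng
zsgq
czzv

Derivation:
Hunk 1: at line 1 remove [xzcq,xfn,azyfp] add [djas,fwhep,nhs] -> 12 lines: otk djas fwhep nhs obnx kjy uplrd kkp gmp jeky fukrh czzv
Hunk 2: at line 2 remove [fwhep,nhs] add [zxhye] -> 11 lines: otk djas zxhye obnx kjy uplrd kkp gmp jeky fukrh czzv
Hunk 3: at line 5 remove [kkp] add [eqp] -> 11 lines: otk djas zxhye obnx kjy uplrd eqp gmp jeky fukrh czzv
Hunk 4: at line 4 remove [kjy,uplrd,eqp] add [pdava] -> 9 lines: otk djas zxhye obnx pdava gmp jeky fukrh czzv
Hunk 5: at line 6 remove [jeky,fukrh] add [lng,zsgq] -> 9 lines: otk djas zxhye obnx pdava gmp lng zsgq czzv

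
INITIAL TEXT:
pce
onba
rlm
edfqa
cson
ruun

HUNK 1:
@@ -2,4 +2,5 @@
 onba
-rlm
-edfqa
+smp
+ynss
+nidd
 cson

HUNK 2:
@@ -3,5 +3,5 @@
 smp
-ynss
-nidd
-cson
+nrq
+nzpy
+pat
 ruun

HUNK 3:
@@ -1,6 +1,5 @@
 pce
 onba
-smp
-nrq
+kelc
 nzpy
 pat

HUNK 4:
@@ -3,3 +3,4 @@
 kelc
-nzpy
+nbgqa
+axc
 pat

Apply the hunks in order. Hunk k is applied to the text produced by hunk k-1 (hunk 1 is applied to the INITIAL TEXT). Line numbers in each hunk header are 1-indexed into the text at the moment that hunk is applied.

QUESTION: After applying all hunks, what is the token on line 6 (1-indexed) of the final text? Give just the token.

Hunk 1: at line 2 remove [rlm,edfqa] add [smp,ynss,nidd] -> 7 lines: pce onba smp ynss nidd cson ruun
Hunk 2: at line 3 remove [ynss,nidd,cson] add [nrq,nzpy,pat] -> 7 lines: pce onba smp nrq nzpy pat ruun
Hunk 3: at line 1 remove [smp,nrq] add [kelc] -> 6 lines: pce onba kelc nzpy pat ruun
Hunk 4: at line 3 remove [nzpy] add [nbgqa,axc] -> 7 lines: pce onba kelc nbgqa axc pat ruun
Final line 6: pat

Answer: pat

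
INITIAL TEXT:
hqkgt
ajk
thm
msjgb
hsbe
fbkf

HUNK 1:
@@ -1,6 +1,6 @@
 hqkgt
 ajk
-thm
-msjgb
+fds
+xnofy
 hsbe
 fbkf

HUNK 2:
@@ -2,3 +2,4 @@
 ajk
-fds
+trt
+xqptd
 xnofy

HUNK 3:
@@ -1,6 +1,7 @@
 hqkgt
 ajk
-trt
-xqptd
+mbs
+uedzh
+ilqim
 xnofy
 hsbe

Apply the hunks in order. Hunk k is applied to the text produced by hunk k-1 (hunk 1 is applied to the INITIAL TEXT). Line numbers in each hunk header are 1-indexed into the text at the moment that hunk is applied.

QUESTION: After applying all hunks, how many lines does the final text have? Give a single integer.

Hunk 1: at line 1 remove [thm,msjgb] add [fds,xnofy] -> 6 lines: hqkgt ajk fds xnofy hsbe fbkf
Hunk 2: at line 2 remove [fds] add [trt,xqptd] -> 7 lines: hqkgt ajk trt xqptd xnofy hsbe fbkf
Hunk 3: at line 1 remove [trt,xqptd] add [mbs,uedzh,ilqim] -> 8 lines: hqkgt ajk mbs uedzh ilqim xnofy hsbe fbkf
Final line count: 8

Answer: 8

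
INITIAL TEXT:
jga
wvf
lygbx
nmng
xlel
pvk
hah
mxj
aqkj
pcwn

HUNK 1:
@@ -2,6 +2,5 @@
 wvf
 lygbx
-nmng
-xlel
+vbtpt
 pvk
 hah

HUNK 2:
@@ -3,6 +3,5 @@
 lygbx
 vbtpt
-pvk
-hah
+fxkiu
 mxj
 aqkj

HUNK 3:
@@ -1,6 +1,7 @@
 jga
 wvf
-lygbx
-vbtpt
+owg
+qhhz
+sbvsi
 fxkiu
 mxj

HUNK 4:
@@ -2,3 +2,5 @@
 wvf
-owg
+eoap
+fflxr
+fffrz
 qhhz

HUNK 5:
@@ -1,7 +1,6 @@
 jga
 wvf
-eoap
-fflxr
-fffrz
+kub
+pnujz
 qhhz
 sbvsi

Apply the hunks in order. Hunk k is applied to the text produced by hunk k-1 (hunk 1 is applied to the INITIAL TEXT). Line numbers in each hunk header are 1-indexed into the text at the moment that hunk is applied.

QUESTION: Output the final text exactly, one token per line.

Answer: jga
wvf
kub
pnujz
qhhz
sbvsi
fxkiu
mxj
aqkj
pcwn

Derivation:
Hunk 1: at line 2 remove [nmng,xlel] add [vbtpt] -> 9 lines: jga wvf lygbx vbtpt pvk hah mxj aqkj pcwn
Hunk 2: at line 3 remove [pvk,hah] add [fxkiu] -> 8 lines: jga wvf lygbx vbtpt fxkiu mxj aqkj pcwn
Hunk 3: at line 1 remove [lygbx,vbtpt] add [owg,qhhz,sbvsi] -> 9 lines: jga wvf owg qhhz sbvsi fxkiu mxj aqkj pcwn
Hunk 4: at line 2 remove [owg] add [eoap,fflxr,fffrz] -> 11 lines: jga wvf eoap fflxr fffrz qhhz sbvsi fxkiu mxj aqkj pcwn
Hunk 5: at line 1 remove [eoap,fflxr,fffrz] add [kub,pnujz] -> 10 lines: jga wvf kub pnujz qhhz sbvsi fxkiu mxj aqkj pcwn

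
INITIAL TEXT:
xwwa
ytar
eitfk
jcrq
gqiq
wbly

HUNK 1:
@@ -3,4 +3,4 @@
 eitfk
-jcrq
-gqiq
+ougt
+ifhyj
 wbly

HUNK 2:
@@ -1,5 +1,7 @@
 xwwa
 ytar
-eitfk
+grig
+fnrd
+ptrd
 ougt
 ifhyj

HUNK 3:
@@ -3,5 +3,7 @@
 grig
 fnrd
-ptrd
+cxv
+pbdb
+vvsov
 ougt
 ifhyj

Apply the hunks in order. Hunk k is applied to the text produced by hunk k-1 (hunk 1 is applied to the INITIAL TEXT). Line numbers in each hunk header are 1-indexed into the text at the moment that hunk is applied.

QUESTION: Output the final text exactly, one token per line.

Hunk 1: at line 3 remove [jcrq,gqiq] add [ougt,ifhyj] -> 6 lines: xwwa ytar eitfk ougt ifhyj wbly
Hunk 2: at line 1 remove [eitfk] add [grig,fnrd,ptrd] -> 8 lines: xwwa ytar grig fnrd ptrd ougt ifhyj wbly
Hunk 3: at line 3 remove [ptrd] add [cxv,pbdb,vvsov] -> 10 lines: xwwa ytar grig fnrd cxv pbdb vvsov ougt ifhyj wbly

Answer: xwwa
ytar
grig
fnrd
cxv
pbdb
vvsov
ougt
ifhyj
wbly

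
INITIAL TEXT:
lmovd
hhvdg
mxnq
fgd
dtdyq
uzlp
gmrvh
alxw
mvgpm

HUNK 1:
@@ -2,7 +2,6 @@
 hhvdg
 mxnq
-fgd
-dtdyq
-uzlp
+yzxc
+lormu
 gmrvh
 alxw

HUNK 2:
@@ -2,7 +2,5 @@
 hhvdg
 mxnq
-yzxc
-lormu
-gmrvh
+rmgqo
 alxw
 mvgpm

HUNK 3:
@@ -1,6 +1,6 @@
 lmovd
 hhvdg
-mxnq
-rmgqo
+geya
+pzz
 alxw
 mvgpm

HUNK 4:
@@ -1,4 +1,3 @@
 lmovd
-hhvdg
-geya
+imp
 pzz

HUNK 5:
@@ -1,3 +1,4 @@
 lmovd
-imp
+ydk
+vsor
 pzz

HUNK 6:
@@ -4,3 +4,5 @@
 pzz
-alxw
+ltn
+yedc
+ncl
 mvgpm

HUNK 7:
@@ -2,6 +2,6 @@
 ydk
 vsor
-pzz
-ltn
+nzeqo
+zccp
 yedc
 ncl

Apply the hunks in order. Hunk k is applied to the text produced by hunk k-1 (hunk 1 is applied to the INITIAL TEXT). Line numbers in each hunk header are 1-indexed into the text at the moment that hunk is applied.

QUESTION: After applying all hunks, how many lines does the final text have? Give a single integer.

Hunk 1: at line 2 remove [fgd,dtdyq,uzlp] add [yzxc,lormu] -> 8 lines: lmovd hhvdg mxnq yzxc lormu gmrvh alxw mvgpm
Hunk 2: at line 2 remove [yzxc,lormu,gmrvh] add [rmgqo] -> 6 lines: lmovd hhvdg mxnq rmgqo alxw mvgpm
Hunk 3: at line 1 remove [mxnq,rmgqo] add [geya,pzz] -> 6 lines: lmovd hhvdg geya pzz alxw mvgpm
Hunk 4: at line 1 remove [hhvdg,geya] add [imp] -> 5 lines: lmovd imp pzz alxw mvgpm
Hunk 5: at line 1 remove [imp] add [ydk,vsor] -> 6 lines: lmovd ydk vsor pzz alxw mvgpm
Hunk 6: at line 4 remove [alxw] add [ltn,yedc,ncl] -> 8 lines: lmovd ydk vsor pzz ltn yedc ncl mvgpm
Hunk 7: at line 2 remove [pzz,ltn] add [nzeqo,zccp] -> 8 lines: lmovd ydk vsor nzeqo zccp yedc ncl mvgpm
Final line count: 8

Answer: 8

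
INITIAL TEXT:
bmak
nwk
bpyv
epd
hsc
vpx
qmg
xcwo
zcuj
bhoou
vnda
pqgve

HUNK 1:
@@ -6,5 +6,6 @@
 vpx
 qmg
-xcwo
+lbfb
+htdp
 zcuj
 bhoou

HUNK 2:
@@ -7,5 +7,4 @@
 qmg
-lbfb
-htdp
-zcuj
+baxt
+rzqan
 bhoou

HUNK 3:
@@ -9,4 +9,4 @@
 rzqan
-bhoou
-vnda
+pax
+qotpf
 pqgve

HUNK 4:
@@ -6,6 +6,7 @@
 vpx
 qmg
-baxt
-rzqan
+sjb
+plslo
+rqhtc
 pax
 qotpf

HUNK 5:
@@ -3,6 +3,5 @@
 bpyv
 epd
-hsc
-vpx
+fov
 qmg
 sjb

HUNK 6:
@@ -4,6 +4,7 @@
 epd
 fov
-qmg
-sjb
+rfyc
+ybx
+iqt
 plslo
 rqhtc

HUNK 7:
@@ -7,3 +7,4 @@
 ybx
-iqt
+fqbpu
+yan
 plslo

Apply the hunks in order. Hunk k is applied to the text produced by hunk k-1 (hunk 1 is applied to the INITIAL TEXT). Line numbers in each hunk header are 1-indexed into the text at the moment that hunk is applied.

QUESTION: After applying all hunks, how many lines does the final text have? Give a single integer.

Hunk 1: at line 6 remove [xcwo] add [lbfb,htdp] -> 13 lines: bmak nwk bpyv epd hsc vpx qmg lbfb htdp zcuj bhoou vnda pqgve
Hunk 2: at line 7 remove [lbfb,htdp,zcuj] add [baxt,rzqan] -> 12 lines: bmak nwk bpyv epd hsc vpx qmg baxt rzqan bhoou vnda pqgve
Hunk 3: at line 9 remove [bhoou,vnda] add [pax,qotpf] -> 12 lines: bmak nwk bpyv epd hsc vpx qmg baxt rzqan pax qotpf pqgve
Hunk 4: at line 6 remove [baxt,rzqan] add [sjb,plslo,rqhtc] -> 13 lines: bmak nwk bpyv epd hsc vpx qmg sjb plslo rqhtc pax qotpf pqgve
Hunk 5: at line 3 remove [hsc,vpx] add [fov] -> 12 lines: bmak nwk bpyv epd fov qmg sjb plslo rqhtc pax qotpf pqgve
Hunk 6: at line 4 remove [qmg,sjb] add [rfyc,ybx,iqt] -> 13 lines: bmak nwk bpyv epd fov rfyc ybx iqt plslo rqhtc pax qotpf pqgve
Hunk 7: at line 7 remove [iqt] add [fqbpu,yan] -> 14 lines: bmak nwk bpyv epd fov rfyc ybx fqbpu yan plslo rqhtc pax qotpf pqgve
Final line count: 14

Answer: 14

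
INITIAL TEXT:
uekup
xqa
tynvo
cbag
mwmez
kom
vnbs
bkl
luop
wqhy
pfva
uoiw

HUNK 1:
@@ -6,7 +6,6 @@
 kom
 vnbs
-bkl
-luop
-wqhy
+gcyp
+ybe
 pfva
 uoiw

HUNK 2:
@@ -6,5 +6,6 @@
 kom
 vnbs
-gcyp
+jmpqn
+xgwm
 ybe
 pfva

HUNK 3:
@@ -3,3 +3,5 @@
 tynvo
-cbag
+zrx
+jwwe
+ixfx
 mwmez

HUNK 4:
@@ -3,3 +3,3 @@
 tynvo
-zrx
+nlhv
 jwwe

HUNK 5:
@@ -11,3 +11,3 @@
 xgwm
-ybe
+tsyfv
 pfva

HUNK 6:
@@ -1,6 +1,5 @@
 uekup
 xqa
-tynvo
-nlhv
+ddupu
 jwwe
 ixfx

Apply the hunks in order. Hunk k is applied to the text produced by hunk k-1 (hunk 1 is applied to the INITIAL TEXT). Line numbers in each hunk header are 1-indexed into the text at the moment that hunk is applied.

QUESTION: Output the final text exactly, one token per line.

Hunk 1: at line 6 remove [bkl,luop,wqhy] add [gcyp,ybe] -> 11 lines: uekup xqa tynvo cbag mwmez kom vnbs gcyp ybe pfva uoiw
Hunk 2: at line 6 remove [gcyp] add [jmpqn,xgwm] -> 12 lines: uekup xqa tynvo cbag mwmez kom vnbs jmpqn xgwm ybe pfva uoiw
Hunk 3: at line 3 remove [cbag] add [zrx,jwwe,ixfx] -> 14 lines: uekup xqa tynvo zrx jwwe ixfx mwmez kom vnbs jmpqn xgwm ybe pfva uoiw
Hunk 4: at line 3 remove [zrx] add [nlhv] -> 14 lines: uekup xqa tynvo nlhv jwwe ixfx mwmez kom vnbs jmpqn xgwm ybe pfva uoiw
Hunk 5: at line 11 remove [ybe] add [tsyfv] -> 14 lines: uekup xqa tynvo nlhv jwwe ixfx mwmez kom vnbs jmpqn xgwm tsyfv pfva uoiw
Hunk 6: at line 1 remove [tynvo,nlhv] add [ddupu] -> 13 lines: uekup xqa ddupu jwwe ixfx mwmez kom vnbs jmpqn xgwm tsyfv pfva uoiw

Answer: uekup
xqa
ddupu
jwwe
ixfx
mwmez
kom
vnbs
jmpqn
xgwm
tsyfv
pfva
uoiw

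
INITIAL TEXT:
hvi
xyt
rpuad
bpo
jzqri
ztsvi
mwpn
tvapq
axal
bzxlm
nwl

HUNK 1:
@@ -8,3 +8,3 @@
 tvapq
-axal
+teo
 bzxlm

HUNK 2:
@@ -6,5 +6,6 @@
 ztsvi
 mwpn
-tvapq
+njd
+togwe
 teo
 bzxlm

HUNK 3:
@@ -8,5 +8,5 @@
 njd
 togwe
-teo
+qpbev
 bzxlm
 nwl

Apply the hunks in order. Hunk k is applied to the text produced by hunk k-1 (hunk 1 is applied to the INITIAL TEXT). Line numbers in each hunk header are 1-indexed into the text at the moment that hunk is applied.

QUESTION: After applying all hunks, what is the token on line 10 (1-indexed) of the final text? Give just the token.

Hunk 1: at line 8 remove [axal] add [teo] -> 11 lines: hvi xyt rpuad bpo jzqri ztsvi mwpn tvapq teo bzxlm nwl
Hunk 2: at line 6 remove [tvapq] add [njd,togwe] -> 12 lines: hvi xyt rpuad bpo jzqri ztsvi mwpn njd togwe teo bzxlm nwl
Hunk 3: at line 8 remove [teo] add [qpbev] -> 12 lines: hvi xyt rpuad bpo jzqri ztsvi mwpn njd togwe qpbev bzxlm nwl
Final line 10: qpbev

Answer: qpbev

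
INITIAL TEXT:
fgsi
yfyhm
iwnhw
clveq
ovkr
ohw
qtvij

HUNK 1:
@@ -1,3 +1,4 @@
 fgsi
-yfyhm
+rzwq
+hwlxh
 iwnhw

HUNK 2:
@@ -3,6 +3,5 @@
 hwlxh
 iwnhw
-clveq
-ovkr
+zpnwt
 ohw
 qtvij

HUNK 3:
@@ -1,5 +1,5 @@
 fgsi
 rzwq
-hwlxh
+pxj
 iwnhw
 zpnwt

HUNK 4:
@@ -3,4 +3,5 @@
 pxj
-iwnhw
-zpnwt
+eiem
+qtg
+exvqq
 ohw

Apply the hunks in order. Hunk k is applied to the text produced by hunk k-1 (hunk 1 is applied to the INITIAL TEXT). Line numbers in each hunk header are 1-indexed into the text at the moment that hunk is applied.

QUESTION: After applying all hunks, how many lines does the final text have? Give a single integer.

Hunk 1: at line 1 remove [yfyhm] add [rzwq,hwlxh] -> 8 lines: fgsi rzwq hwlxh iwnhw clveq ovkr ohw qtvij
Hunk 2: at line 3 remove [clveq,ovkr] add [zpnwt] -> 7 lines: fgsi rzwq hwlxh iwnhw zpnwt ohw qtvij
Hunk 3: at line 1 remove [hwlxh] add [pxj] -> 7 lines: fgsi rzwq pxj iwnhw zpnwt ohw qtvij
Hunk 4: at line 3 remove [iwnhw,zpnwt] add [eiem,qtg,exvqq] -> 8 lines: fgsi rzwq pxj eiem qtg exvqq ohw qtvij
Final line count: 8

Answer: 8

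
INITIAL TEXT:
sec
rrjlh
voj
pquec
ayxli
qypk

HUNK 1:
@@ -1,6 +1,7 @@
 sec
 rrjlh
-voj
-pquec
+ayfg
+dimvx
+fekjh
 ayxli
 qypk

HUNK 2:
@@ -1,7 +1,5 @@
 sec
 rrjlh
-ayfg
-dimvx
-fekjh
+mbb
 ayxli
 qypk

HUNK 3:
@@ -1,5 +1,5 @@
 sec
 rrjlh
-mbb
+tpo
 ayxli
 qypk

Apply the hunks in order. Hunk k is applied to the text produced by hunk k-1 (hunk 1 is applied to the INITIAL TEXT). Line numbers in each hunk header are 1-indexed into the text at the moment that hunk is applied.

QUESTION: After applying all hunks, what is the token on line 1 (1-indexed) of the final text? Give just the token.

Answer: sec

Derivation:
Hunk 1: at line 1 remove [voj,pquec] add [ayfg,dimvx,fekjh] -> 7 lines: sec rrjlh ayfg dimvx fekjh ayxli qypk
Hunk 2: at line 1 remove [ayfg,dimvx,fekjh] add [mbb] -> 5 lines: sec rrjlh mbb ayxli qypk
Hunk 3: at line 1 remove [mbb] add [tpo] -> 5 lines: sec rrjlh tpo ayxli qypk
Final line 1: sec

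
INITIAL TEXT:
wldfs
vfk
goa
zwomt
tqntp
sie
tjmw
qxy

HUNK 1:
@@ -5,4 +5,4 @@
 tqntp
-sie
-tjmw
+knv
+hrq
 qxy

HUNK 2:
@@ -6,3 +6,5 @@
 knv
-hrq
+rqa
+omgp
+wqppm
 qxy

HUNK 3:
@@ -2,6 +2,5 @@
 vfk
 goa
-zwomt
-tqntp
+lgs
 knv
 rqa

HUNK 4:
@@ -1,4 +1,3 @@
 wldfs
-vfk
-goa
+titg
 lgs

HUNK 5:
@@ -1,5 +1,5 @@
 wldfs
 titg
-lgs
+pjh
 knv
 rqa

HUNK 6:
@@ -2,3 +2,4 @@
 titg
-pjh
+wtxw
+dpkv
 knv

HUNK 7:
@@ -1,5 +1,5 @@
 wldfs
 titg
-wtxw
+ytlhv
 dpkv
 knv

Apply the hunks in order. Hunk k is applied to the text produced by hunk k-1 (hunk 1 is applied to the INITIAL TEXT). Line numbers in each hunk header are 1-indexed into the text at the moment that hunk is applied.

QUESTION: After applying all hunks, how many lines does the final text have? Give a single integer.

Hunk 1: at line 5 remove [sie,tjmw] add [knv,hrq] -> 8 lines: wldfs vfk goa zwomt tqntp knv hrq qxy
Hunk 2: at line 6 remove [hrq] add [rqa,omgp,wqppm] -> 10 lines: wldfs vfk goa zwomt tqntp knv rqa omgp wqppm qxy
Hunk 3: at line 2 remove [zwomt,tqntp] add [lgs] -> 9 lines: wldfs vfk goa lgs knv rqa omgp wqppm qxy
Hunk 4: at line 1 remove [vfk,goa] add [titg] -> 8 lines: wldfs titg lgs knv rqa omgp wqppm qxy
Hunk 5: at line 1 remove [lgs] add [pjh] -> 8 lines: wldfs titg pjh knv rqa omgp wqppm qxy
Hunk 6: at line 2 remove [pjh] add [wtxw,dpkv] -> 9 lines: wldfs titg wtxw dpkv knv rqa omgp wqppm qxy
Hunk 7: at line 1 remove [wtxw] add [ytlhv] -> 9 lines: wldfs titg ytlhv dpkv knv rqa omgp wqppm qxy
Final line count: 9

Answer: 9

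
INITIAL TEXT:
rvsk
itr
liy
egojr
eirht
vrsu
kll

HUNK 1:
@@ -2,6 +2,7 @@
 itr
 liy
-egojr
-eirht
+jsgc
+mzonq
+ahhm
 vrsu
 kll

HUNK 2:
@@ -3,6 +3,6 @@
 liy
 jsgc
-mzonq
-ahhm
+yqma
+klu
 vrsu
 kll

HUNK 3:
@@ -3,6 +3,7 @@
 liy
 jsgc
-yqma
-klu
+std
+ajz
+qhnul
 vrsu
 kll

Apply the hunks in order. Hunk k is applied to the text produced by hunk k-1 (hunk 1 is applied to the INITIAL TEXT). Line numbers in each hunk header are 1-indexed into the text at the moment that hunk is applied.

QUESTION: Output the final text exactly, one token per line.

Answer: rvsk
itr
liy
jsgc
std
ajz
qhnul
vrsu
kll

Derivation:
Hunk 1: at line 2 remove [egojr,eirht] add [jsgc,mzonq,ahhm] -> 8 lines: rvsk itr liy jsgc mzonq ahhm vrsu kll
Hunk 2: at line 3 remove [mzonq,ahhm] add [yqma,klu] -> 8 lines: rvsk itr liy jsgc yqma klu vrsu kll
Hunk 3: at line 3 remove [yqma,klu] add [std,ajz,qhnul] -> 9 lines: rvsk itr liy jsgc std ajz qhnul vrsu kll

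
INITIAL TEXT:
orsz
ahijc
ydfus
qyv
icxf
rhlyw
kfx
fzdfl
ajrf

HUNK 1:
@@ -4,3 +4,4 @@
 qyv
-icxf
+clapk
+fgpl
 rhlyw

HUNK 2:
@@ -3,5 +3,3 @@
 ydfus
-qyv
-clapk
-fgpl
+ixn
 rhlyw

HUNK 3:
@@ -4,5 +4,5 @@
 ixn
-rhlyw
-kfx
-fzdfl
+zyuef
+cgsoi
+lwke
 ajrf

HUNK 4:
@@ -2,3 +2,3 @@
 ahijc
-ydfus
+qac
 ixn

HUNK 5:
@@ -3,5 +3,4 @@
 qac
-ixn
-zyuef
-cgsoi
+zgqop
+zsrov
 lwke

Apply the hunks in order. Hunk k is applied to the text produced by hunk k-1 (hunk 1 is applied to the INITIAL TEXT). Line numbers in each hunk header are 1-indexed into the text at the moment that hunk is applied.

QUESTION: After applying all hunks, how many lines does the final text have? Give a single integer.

Hunk 1: at line 4 remove [icxf] add [clapk,fgpl] -> 10 lines: orsz ahijc ydfus qyv clapk fgpl rhlyw kfx fzdfl ajrf
Hunk 2: at line 3 remove [qyv,clapk,fgpl] add [ixn] -> 8 lines: orsz ahijc ydfus ixn rhlyw kfx fzdfl ajrf
Hunk 3: at line 4 remove [rhlyw,kfx,fzdfl] add [zyuef,cgsoi,lwke] -> 8 lines: orsz ahijc ydfus ixn zyuef cgsoi lwke ajrf
Hunk 4: at line 2 remove [ydfus] add [qac] -> 8 lines: orsz ahijc qac ixn zyuef cgsoi lwke ajrf
Hunk 5: at line 3 remove [ixn,zyuef,cgsoi] add [zgqop,zsrov] -> 7 lines: orsz ahijc qac zgqop zsrov lwke ajrf
Final line count: 7

Answer: 7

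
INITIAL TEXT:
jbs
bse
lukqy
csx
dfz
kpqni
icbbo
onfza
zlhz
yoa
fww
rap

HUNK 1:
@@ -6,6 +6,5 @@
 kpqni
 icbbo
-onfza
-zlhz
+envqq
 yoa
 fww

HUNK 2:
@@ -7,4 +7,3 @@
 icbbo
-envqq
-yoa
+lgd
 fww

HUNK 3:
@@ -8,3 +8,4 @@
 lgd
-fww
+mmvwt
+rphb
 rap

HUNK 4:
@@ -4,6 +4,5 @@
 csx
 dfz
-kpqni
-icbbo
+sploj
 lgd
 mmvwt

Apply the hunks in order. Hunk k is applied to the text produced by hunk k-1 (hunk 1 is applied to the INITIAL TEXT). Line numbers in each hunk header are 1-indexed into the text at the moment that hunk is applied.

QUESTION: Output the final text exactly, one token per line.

Answer: jbs
bse
lukqy
csx
dfz
sploj
lgd
mmvwt
rphb
rap

Derivation:
Hunk 1: at line 6 remove [onfza,zlhz] add [envqq] -> 11 lines: jbs bse lukqy csx dfz kpqni icbbo envqq yoa fww rap
Hunk 2: at line 7 remove [envqq,yoa] add [lgd] -> 10 lines: jbs bse lukqy csx dfz kpqni icbbo lgd fww rap
Hunk 3: at line 8 remove [fww] add [mmvwt,rphb] -> 11 lines: jbs bse lukqy csx dfz kpqni icbbo lgd mmvwt rphb rap
Hunk 4: at line 4 remove [kpqni,icbbo] add [sploj] -> 10 lines: jbs bse lukqy csx dfz sploj lgd mmvwt rphb rap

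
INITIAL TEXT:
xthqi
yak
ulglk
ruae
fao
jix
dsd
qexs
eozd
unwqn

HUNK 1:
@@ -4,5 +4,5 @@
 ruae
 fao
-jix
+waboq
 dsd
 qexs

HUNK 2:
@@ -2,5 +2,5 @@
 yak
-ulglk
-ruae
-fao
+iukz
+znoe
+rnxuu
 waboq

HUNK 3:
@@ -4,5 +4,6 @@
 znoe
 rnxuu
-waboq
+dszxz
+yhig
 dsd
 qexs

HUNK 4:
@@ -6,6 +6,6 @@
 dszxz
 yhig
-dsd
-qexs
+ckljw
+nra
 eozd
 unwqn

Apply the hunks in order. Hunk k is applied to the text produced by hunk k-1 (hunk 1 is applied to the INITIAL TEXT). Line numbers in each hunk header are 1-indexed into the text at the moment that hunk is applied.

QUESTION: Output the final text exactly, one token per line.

Answer: xthqi
yak
iukz
znoe
rnxuu
dszxz
yhig
ckljw
nra
eozd
unwqn

Derivation:
Hunk 1: at line 4 remove [jix] add [waboq] -> 10 lines: xthqi yak ulglk ruae fao waboq dsd qexs eozd unwqn
Hunk 2: at line 2 remove [ulglk,ruae,fao] add [iukz,znoe,rnxuu] -> 10 lines: xthqi yak iukz znoe rnxuu waboq dsd qexs eozd unwqn
Hunk 3: at line 4 remove [waboq] add [dszxz,yhig] -> 11 lines: xthqi yak iukz znoe rnxuu dszxz yhig dsd qexs eozd unwqn
Hunk 4: at line 6 remove [dsd,qexs] add [ckljw,nra] -> 11 lines: xthqi yak iukz znoe rnxuu dszxz yhig ckljw nra eozd unwqn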